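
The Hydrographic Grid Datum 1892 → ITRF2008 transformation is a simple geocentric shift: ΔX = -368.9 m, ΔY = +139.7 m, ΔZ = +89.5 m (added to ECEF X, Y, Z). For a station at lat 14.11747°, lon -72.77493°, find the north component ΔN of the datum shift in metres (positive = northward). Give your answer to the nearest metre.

The local north axis is (−sin φ cos λ, −sin φ sin λ, cos φ), giving ΔN = 26.645 + 32.546 + 86.797 = 145.99 m.

ΔN = 146 m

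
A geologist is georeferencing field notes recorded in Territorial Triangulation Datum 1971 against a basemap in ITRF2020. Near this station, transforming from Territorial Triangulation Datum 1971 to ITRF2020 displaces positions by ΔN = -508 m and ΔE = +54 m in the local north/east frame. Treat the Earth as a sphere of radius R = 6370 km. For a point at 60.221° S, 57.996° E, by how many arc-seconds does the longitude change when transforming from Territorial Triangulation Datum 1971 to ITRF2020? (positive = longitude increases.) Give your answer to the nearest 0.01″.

At latitude -60.221°, cos φ = 0.496656.
One radian of longitude at latitude φ spans R cos φ, so Δλ = ΔE / (R cos φ) = 54.0 / (6370000 × 0.496656) = 1.7069e-05 rad = 3.521″.

Δλ = 3.52″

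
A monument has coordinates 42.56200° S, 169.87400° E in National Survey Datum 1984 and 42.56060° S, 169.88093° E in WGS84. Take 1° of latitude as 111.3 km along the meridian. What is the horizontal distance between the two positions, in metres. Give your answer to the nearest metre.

Δφ = -42.56060° − -42.56200° = +0.00140°; Δλ = 169.88093° − 169.87400° = +0.00693°.
ΔN = Δφ × 111300 = 155.8 m; ΔE = Δλ × 111300 × cos(-42.56200°) = +0.00693 × 111300 × 0.736546 = 568.1 m.
Distance = √(ΔE² + ΔN²) = √(568.1² + 155.8²) = 589.1 m.

589 m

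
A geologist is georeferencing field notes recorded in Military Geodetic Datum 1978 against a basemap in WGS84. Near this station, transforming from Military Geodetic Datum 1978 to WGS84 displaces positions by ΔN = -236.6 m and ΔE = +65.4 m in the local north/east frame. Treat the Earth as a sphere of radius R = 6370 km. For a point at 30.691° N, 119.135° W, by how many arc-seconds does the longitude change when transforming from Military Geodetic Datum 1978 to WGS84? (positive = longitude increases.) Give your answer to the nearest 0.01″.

At latitude 30.691°, cos φ = 0.859932.
One radian of longitude at latitude φ spans R cos φ, so Δλ = ΔE / (R cos φ) = 65.4 / (6370000 × 0.859932) = 1.1939e-05 rad = 2.463″.

Δλ = 2.46″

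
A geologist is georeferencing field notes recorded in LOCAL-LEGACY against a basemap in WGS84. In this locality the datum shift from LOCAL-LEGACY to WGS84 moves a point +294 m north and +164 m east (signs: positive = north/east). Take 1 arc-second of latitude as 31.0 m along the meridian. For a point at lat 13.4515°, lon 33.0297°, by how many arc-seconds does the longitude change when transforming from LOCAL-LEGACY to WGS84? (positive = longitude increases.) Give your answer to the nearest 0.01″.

Δλ = 5.44″

At latitude 13.4515°, cos φ = 0.972567.
1″ of longitude at this latitude = 31.00 × cos φ = 30.1496 m, so Δλ = 164.0 / 30.1496 = 5.440″.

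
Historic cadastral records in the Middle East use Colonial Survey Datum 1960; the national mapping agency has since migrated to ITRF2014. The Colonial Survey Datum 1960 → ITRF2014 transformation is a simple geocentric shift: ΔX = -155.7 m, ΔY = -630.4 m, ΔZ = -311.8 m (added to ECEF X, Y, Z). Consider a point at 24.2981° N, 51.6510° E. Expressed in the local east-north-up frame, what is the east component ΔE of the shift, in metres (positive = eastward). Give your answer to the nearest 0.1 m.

The local east axis at (φ, λ) is (−sin λ, cos λ, 0), so ΔE = −sin(51.6510°)·(-155.7) + cos(51.6510°)·(-630.4) = -269.02 m.

ΔE = -269.0 m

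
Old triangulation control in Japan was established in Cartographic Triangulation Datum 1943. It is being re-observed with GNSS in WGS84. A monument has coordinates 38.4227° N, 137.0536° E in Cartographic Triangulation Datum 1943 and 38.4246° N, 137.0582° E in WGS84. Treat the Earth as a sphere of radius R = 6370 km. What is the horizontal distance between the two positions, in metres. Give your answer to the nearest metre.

Δφ = 38.4246° − 38.4227° = +0.0019°; Δλ = 137.0582° − 137.0536° = +0.0046°.
1° along a meridian = πR/180 = 111177 m.
ΔN = Δφ × 111177 = 211.2 m; ΔE = Δλ × 111177 × cos(38.4227°) = +0.0046 × 111177 × 0.783447 = 400.7 m.
Distance = √(ΔE² + ΔN²) = √(400.7² + 211.2²) = 452.9 m.

453 m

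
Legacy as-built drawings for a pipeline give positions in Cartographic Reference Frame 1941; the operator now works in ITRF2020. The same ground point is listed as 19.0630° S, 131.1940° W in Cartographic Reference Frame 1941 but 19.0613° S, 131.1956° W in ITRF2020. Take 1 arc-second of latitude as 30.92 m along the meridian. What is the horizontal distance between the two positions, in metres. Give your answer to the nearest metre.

253 m

Δφ = -19.0613° − -19.0630° = +0.0017°; Δλ = -131.1956° − -131.1940° = -0.0016°.
1° of latitude = 3600 × 30.92 = 111312 m.
ΔN = Δφ × 111312 = 189.2 m; ΔE = Δλ × 111312 × cos(-19.0630°) = -0.0016 × 111312 × 0.945160 = -168.3 m.
Distance = √(ΔE² + ΔN²) = √((-168.3)² + 189.2²) = 253.3 m.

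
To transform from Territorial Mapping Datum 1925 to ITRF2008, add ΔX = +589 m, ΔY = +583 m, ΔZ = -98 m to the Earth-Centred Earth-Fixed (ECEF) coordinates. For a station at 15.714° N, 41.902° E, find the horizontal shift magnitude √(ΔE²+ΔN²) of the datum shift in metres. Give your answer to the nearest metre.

At φ = 15.714°, λ = 41.902°: sin φ = 0.270836, cos φ = 0.962626, sin λ = 0.667859, cos λ = 0.744288.
ΔE = −sin λ·ΔX + cos λ·ΔY = −(0.667859)·(589) + (0.744288)·(583) = 40.55 m.
ΔN = −sin φ cos λ·ΔX − sin φ sin λ·ΔY + cos φ·ΔZ = −(0.270836)(0.744288)(589) − (0.270836)(0.667859)(583) + (0.962626)(-98) = -318.52 m.
Horizontal magnitude = √(ΔE² + ΔN²) = √(40.55² + (-318.52)²) = 321.09 m.

321 m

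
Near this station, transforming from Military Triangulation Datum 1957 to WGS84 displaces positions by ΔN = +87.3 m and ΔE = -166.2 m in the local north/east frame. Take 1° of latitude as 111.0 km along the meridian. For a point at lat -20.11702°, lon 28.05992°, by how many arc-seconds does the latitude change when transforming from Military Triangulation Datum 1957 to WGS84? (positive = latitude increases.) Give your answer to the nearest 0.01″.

Δφ = 2.83″

1° of latitude = 111.0 km, so Δφ = 87.3 / 111000 = 0.0007865° = 2.831″.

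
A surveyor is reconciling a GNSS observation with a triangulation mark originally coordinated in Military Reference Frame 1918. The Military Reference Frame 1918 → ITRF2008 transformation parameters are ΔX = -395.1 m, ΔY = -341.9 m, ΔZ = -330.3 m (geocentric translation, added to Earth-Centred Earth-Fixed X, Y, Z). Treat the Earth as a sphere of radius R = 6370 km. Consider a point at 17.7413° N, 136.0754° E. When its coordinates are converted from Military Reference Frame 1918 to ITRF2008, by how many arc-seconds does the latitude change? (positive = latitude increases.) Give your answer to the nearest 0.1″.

sin φ = 0.304720, cos φ = 0.952442, sin λ = 0.693711, cos λ = -0.720253.
North component: ΔN = −sin φ cos λ·ΔX − sin φ sin λ·ΔY + cos φ·ΔZ = −(0.304720)(-0.720253)(-395.1) − (0.304720)(0.693711)(-341.9) + (0.952442)(-330.3) = -329.03 m.
1° of latitude spans πR/180 = 111177 m, so Δφ = -329.03 / 111177 × 3600 = -10.654″.

Δφ = -10.7″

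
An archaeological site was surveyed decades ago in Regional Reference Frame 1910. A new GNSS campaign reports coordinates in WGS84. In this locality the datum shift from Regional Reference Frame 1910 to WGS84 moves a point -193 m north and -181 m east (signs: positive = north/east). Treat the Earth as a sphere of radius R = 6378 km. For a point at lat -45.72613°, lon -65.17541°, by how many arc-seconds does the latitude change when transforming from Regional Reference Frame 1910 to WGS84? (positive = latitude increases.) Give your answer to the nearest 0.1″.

Δφ = -6.2″

On a sphere of radius R, 1 rad of latitude = R, so Δφ = ΔN / R = -193.0 / 6378000 = -3.0260e-05 rad = -6.242″.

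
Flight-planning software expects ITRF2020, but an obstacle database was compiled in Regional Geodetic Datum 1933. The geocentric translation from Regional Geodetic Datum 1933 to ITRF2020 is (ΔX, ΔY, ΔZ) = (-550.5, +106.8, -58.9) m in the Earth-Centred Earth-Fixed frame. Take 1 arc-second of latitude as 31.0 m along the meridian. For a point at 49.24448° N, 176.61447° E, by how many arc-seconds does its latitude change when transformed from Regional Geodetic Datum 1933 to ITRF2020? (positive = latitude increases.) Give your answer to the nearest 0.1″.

Δφ = -14.8″

sin φ = 0.757502, cos φ = 0.652833, sin λ = 0.059054, cos λ = -0.998255.
North component: ΔN = −sin φ cos λ·ΔX − sin φ sin λ·ΔY + cos φ·ΔZ = −(0.757502)(-0.998255)(-550.5) − (0.757502)(0.059054)(106.8) + (0.652833)(-58.9) = -459.51 m.
1° of latitude spans 3600 × 31.00 = 111600 m, so Δφ = -459.51 / 111600 × 3600 = -14.823″.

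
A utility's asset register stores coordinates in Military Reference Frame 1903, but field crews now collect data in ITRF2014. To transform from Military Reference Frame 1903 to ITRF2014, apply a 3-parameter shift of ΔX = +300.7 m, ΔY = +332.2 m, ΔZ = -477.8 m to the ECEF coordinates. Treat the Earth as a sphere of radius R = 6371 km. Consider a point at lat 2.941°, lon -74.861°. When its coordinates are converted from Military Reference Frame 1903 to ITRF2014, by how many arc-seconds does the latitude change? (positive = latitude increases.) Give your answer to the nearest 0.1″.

sin φ = 0.051308, cos φ = 0.998683, sin λ = -0.965295, cos λ = 0.261162.
North component: ΔN = −sin φ cos λ·ΔX − sin φ sin λ·ΔY + cos φ·ΔZ = −(0.051308)(0.261162)(300.7) − (0.051308)(-0.965295)(332.2) + (0.998683)(-477.8) = -464.75 m.
1° of latitude spans πR/180 = 111195 m, so Δφ = -464.75 / 111195 × 3600 = -15.046″.

Δφ = -15.0″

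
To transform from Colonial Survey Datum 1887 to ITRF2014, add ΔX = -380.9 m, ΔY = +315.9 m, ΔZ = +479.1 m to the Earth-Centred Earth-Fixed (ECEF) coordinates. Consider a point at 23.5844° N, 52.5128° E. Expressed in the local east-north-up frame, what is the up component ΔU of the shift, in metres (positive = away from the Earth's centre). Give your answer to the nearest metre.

The local up (radial) axis is (cos φ cos λ, cos φ sin λ, sin φ), giving ΔU = -212.447 + 229.726 + 191.688 = 208.97 m.

ΔU = 209 m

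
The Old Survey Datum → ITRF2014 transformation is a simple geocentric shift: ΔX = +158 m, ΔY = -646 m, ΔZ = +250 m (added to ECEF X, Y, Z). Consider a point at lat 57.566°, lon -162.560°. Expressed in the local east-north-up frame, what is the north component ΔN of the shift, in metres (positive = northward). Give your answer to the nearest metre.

ΔN = 98 m

The local north axis is (−sin φ cos λ, −sin φ sin λ, cos φ), giving ΔN = 127.223 − 163.409 + 134.082 = 97.90 m.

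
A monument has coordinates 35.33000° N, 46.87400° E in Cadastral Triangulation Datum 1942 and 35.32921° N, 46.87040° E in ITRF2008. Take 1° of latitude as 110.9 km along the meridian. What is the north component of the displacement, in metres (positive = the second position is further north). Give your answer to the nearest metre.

Δφ = 35.32921° − 35.33000° = -0.00079°; Δλ = 46.87040° − 46.87400° = -0.00360°.
ΔN = Δφ × 110900 = -87.6 m; ΔE = Δλ × 110900 × cos(35.33000°) = -0.00360 × 110900 × 0.815835 = -325.7 m.

ΔN = -88 m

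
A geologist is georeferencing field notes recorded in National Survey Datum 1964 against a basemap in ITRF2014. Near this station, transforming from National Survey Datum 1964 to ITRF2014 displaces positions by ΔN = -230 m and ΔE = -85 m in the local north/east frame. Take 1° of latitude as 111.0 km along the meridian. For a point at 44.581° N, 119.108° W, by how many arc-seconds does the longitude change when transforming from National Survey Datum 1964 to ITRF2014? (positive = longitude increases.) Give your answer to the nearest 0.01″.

Δλ = -3.87″

At latitude 44.581°, cos φ = 0.712259.
1° of longitude at this latitude = 111.0 × cos φ = 79.06 km, so Δλ = -85.0 / 79060.7 = -0.0010751° = -3.870″.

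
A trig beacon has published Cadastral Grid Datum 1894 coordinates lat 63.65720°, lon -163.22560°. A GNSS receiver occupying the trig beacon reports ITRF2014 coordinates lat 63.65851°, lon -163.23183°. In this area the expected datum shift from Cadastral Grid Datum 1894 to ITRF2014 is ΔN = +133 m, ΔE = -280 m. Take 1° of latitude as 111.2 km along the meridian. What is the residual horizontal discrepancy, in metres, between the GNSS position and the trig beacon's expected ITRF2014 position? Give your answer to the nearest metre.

30 m

Observed coordinate differences: Δφ = +0.00131°, Δλ = -0.00623°.
Converting to metres (1° lat = 111200 m, cos φ = 0.443741): observed ΔN = 145.7 m, observed ΔE = -307.4 m.
Subtracting the expected shift leaves a residual of 145.7 − (133) = 12.7 m north and -307.4 − (-280) = -27.4 m east.
Residual distance = √(12.7² + (-27.4)²) = 30.2 m.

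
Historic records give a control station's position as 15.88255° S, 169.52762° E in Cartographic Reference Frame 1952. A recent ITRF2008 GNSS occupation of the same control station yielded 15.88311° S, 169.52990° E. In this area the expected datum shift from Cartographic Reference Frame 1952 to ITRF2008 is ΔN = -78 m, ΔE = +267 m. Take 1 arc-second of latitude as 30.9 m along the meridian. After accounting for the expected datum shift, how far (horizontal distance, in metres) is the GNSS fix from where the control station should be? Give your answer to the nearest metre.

28 m

Observed coordinate differences: Δφ = -0.00056°, Δλ = +0.00228°.
Converting to metres (1° lat = 111240 m, cos φ = 0.961825): observed ΔN = -62.3 m, observed ΔE = 243.9 m.
Subtracting the expected shift leaves a residual of -62.3 − (-78) = 15.7 m north and 243.9 − (267) = -23.1 m east.
Residual distance = √(15.7² + (-23.1)²) = 27.9 m.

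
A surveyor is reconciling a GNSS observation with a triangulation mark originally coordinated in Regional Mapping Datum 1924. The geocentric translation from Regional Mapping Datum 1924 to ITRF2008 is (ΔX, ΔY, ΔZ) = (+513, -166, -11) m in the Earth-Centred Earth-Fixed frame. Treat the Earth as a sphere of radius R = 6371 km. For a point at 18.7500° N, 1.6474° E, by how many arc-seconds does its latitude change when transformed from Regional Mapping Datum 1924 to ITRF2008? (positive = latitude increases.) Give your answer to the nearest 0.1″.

Δφ = -5.6″

sin φ = 0.321439, cos φ = 0.946930, sin λ = 0.028749, cos λ = 0.999587.
North component: ΔN = −sin φ cos λ·ΔX − sin φ sin λ·ΔY + cos φ·ΔZ = −(0.321439)(0.999587)(513) − (0.321439)(0.028749)(-166) + (0.946930)(-11) = -173.71 m.
1° of latitude spans πR/180 = 111195 m, so Δφ = -173.71 / 111195 × 3600 = -5.624″.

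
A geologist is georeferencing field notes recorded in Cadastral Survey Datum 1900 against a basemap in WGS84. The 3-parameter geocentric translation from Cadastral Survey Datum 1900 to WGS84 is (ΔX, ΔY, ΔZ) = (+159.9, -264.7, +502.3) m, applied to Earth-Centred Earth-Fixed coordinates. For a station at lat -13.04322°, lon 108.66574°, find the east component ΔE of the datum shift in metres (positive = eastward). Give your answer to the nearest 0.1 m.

At φ = -13.04322°, λ = 108.66574°: sin φ = -0.225686, cos φ = 0.974200, sin λ = 0.947402, cos λ = -0.320047.
ΔE = −sin λ·ΔX + cos λ·ΔY = −(0.947402)·(159.9) + (-0.320047)·(-264.7) = -66.77 m.

ΔE = -66.8 m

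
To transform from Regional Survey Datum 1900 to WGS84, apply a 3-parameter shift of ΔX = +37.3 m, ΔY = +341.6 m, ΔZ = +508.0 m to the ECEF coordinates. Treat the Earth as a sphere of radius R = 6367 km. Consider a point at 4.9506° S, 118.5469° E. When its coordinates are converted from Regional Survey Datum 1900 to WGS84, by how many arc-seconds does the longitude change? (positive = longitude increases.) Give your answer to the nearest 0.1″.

sin φ = -0.086297, cos φ = 0.996269, sin λ = 0.878426, cos λ = -0.477878.
East component: ΔE = −sin λ·ΔX + cos λ·ΔY = −(0.878426)(37.3) + (-0.477878)(341.6) = -196.01 m.
1° of latitude spans πR/180 = 111125 m; at latitude φ, 1° of longitude spans that × cos φ = 110710.6 m, so Δλ = -196.01 / 110710.6 × 3600 = -6.374″.

Δλ = -6.4″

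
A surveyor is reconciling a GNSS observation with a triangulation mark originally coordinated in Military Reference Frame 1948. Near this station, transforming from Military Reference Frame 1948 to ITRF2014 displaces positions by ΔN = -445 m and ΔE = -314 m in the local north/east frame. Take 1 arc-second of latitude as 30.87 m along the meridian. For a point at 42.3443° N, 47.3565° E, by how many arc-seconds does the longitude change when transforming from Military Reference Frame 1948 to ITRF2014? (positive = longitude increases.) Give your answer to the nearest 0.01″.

At latitude 42.3443°, cos φ = 0.739111.
1″ of longitude at this latitude = 30.87 × cos φ = 22.8163 m, so Δλ = -314.0 / 22.8163 = -13.762″.

Δλ = -13.76″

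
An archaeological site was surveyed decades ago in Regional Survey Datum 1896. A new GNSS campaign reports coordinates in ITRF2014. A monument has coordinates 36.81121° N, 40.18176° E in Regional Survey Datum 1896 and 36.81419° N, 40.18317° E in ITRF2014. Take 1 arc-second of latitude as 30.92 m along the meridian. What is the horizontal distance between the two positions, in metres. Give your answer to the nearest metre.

Δφ = 36.81419° − 36.81121° = +0.00298°; Δλ = 40.18317° − 40.18176° = +0.00141°.
1° of latitude = 3600 × 30.92 = 111312 m.
ΔN = Δφ × 111312 = 331.7 m; ΔE = Δλ × 111312 × cos(36.81121°) = +0.00141 × 111312 × 0.800614 = 125.7 m.
Distance = √(ΔE² + ΔN²) = √(125.7² + 331.7²) = 354.7 m.

355 m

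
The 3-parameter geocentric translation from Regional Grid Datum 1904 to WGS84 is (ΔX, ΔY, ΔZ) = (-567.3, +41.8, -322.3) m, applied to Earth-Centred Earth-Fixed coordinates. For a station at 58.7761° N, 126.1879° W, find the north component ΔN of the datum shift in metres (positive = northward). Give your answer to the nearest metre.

At φ = 58.7761°, λ = -126.1879°: sin φ = 0.855148, cos φ = 0.518384, sin λ = -0.807085, cos λ = -0.590435.
ΔN = −sin φ cos λ·ΔX − sin φ sin λ·ΔY + cos φ·ΔZ = −(0.855148)(-0.590435)(-567.3) − (0.855148)(-0.807085)(41.8) + (0.518384)(-322.3) = -424.66 m.

ΔN = -425 m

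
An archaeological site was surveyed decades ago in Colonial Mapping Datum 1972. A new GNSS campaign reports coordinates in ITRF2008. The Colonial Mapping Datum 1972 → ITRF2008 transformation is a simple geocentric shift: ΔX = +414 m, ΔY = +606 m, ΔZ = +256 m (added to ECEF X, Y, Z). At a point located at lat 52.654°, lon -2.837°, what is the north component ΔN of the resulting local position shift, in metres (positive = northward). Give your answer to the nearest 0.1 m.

ΔN = -149.6 m

At φ = 52.654°, λ = -2.837°: sin φ = 0.794987, cos φ = 0.606627, sin λ = -0.049495, cos λ = 0.998774.
ΔN = −sin φ cos λ·ΔX − sin φ sin λ·ΔY + cos φ·ΔZ = −(0.794987)(0.998774)(414) − (0.794987)(-0.049495)(606) + (0.606627)(256) = -149.58 m.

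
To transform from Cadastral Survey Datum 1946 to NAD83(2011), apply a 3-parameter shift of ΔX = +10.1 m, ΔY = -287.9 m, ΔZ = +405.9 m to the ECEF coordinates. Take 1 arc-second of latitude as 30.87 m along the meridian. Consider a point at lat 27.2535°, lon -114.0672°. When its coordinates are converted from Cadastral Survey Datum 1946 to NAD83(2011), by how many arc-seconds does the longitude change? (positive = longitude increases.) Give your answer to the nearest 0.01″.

sin φ = 0.457928, cos φ = 0.888989, sin λ = -0.913068, cos λ = -0.407808.
East component: ΔE = −sin λ·ΔX + cos λ·ΔY = −(-0.913068)(10.1) + (-0.407808)(-287.9) = 126.63 m.
1° of latitude spans 3600 × 30.87 = 111132 m; at latitude φ, 1° of longitude spans that × cos φ = 98795.1 m, so Δλ = 126.63 / 98795.1 × 3600 = 4.614″.

Δλ = 4.61″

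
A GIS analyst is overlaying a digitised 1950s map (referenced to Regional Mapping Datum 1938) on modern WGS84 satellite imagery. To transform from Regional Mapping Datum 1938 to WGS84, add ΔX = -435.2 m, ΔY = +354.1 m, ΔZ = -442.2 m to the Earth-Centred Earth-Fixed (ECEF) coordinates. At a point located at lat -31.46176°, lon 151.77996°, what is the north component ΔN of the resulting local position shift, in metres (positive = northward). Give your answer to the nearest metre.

ΔN = -90 m

At φ = -31.46176°, λ = 151.77996°: sin φ = -0.521929, cos φ = 0.852989, sin λ = 0.472859, cos λ = -0.881138.
ΔN = −sin φ cos λ·ΔX − sin φ sin λ·ΔY + cos φ·ΔZ = −(-0.521929)(-0.881138)(-435.2) − (-0.521929)(0.472859)(354.1) + (0.852989)(-442.2) = -89.66 m.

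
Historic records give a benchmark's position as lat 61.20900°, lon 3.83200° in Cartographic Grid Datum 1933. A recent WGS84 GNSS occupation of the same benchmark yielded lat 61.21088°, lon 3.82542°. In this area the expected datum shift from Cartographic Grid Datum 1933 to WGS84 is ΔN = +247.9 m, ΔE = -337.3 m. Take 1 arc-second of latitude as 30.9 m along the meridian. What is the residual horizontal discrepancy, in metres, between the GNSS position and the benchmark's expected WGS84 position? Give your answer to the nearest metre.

42 m

Observed coordinate differences: Δφ = +0.00188°, Δλ = -0.00658°.
Converting to metres (1° lat = 111240 m, cos φ = 0.481616): observed ΔN = 209.1 m, observed ΔE = -352.5 m.
Subtracting the expected shift leaves a residual of 209.1 − (247.9) = -38.8 m north and -352.5 − (-337.3) = -15.2 m east.
Residual distance = √((-38.8)² + (-15.2)²) = 41.7 m.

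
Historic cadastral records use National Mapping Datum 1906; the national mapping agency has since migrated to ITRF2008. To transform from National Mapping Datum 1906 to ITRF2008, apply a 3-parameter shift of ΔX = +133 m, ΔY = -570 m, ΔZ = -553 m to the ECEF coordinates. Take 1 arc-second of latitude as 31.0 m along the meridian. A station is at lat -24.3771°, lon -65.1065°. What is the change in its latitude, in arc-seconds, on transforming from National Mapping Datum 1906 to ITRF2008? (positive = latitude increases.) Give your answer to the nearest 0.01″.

sin φ = -0.412740, cos φ = 0.910849, sin λ = -0.907092, cos λ = 0.420933.
North component: ΔN = −sin φ cos λ·ΔX − sin φ sin λ·ΔY + cos φ·ΔZ = −(-0.412740)(0.420933)(133) − (-0.412740)(-0.907092)(-570) + (0.910849)(-553) = -267.19 m.
1° of latitude spans 3600 × 31.00 = 111600 m, so Δφ = -267.19 / 111600 × 3600 = -8.619″.

Δφ = -8.62″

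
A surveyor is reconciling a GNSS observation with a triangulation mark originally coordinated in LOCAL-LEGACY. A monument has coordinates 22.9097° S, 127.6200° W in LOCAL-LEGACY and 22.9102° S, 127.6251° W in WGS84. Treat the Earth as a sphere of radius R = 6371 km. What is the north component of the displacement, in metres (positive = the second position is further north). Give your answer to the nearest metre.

ΔN = -56 m

Δφ = -22.9102° − -22.9097° = -0.0005°; Δλ = -127.6251° − -127.6200° = -0.0051°.
1° along a meridian = πR/180 = 111195 m.
ΔN = Δφ × 111195 = -55.6 m; ΔE = Δλ × 111195 × cos(-22.9097°) = -0.0051 × 111195 × 0.921120 = -522.4 m.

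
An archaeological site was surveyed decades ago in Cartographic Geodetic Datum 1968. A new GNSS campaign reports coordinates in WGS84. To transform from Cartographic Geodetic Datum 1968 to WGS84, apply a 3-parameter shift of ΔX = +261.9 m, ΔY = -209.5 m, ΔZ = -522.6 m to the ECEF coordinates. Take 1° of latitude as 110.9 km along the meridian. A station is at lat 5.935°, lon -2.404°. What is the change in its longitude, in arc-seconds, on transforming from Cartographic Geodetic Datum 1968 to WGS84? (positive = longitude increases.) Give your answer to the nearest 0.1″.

Δλ = -6.5″

sin φ = 0.103400, cos φ = 0.994640, sin λ = -0.041945, cos λ = 0.999120.
East component: ΔE = −sin λ·ΔX + cos λ·ΔY = −(-0.041945)(261.9) + (0.999120)(-209.5) = -198.33 m.
1° of latitude spans 110900 m; at latitude φ, 1° of longitude spans that × cos φ = 110305.6 m, so Δλ = -198.33 / 110305.6 × 3600 = -6.473″.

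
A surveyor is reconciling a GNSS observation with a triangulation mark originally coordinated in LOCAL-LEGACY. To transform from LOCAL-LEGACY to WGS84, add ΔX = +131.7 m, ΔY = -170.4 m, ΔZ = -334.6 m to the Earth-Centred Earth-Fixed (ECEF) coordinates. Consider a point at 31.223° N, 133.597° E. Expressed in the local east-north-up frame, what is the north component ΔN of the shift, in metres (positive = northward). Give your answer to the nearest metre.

The local north axis is (−sin φ cos λ, −sin φ sin λ, cos φ), giving ΔN = 47.077 + 63.970 − 286.135 = -175.09 m.

ΔN = -175 m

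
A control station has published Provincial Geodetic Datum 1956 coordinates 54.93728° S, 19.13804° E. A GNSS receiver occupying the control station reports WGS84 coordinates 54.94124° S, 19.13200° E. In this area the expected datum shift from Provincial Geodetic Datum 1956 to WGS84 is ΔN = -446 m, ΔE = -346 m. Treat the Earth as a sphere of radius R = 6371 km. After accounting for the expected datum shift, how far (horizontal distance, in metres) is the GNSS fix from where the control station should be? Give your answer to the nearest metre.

Observed coordinate differences: Δφ = -0.00396°, Δλ = -0.00604°.
Converting to metres (1° lat = 111195 m, cos φ = 0.574473): observed ΔN = -440.3 m, observed ΔE = -385.8 m.
Subtracting the expected shift leaves a residual of -440.3 − (-446) = 5.7 m north and -385.8 − (-346) = -39.8 m east.
Residual distance = √(5.7² + (-39.8)²) = 40.2 m.

40 m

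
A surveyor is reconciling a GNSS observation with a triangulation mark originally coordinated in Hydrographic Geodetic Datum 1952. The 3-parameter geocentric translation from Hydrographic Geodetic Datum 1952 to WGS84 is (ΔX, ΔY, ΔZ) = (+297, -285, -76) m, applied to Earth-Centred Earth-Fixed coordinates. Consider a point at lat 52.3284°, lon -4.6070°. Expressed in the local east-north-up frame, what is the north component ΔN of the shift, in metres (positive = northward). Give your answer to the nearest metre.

ΔN = -299 m

The local north axis is (−sin φ cos λ, −sin φ sin λ, cos φ), giving ΔN = -234.324 − 18.119 − 46.446 = -298.89 m.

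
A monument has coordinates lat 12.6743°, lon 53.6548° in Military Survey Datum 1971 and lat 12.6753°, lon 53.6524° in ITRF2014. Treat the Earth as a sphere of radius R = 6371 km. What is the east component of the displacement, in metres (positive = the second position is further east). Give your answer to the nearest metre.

Δφ = 12.6753° − 12.6743° = +0.0010°; Δλ = 53.6524° − 53.6548° = -0.0024°.
1° along a meridian = πR/180 = 111195 m.
ΔN = Δφ × 111195 = 111.2 m; ΔE = Δλ × 111195 × cos(12.6743°) = -0.0024 × 111195 × 0.975633 = -260.4 m.

ΔE = -260 m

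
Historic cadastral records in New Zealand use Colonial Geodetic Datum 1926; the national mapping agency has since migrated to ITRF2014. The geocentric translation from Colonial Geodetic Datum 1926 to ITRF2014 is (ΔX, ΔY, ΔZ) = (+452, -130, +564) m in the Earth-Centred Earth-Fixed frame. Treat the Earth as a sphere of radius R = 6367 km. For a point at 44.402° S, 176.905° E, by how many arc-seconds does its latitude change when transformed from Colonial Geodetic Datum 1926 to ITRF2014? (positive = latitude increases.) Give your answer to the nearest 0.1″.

Δφ = 2.7″

sin φ = -0.699688, cos φ = 0.714448, sin λ = 0.053992, cos λ = -0.998541.
North component: ΔN = −sin φ cos λ·ΔX − sin φ sin λ·ΔY + cos φ·ΔZ = −(-0.699688)(-0.998541)(452) − (-0.699688)(0.053992)(-130) + (0.714448)(564) = 82.24 m.
1° of latitude spans πR/180 = 111125 m, so Δφ = 82.24 / 111125 × 3600 = 2.664″.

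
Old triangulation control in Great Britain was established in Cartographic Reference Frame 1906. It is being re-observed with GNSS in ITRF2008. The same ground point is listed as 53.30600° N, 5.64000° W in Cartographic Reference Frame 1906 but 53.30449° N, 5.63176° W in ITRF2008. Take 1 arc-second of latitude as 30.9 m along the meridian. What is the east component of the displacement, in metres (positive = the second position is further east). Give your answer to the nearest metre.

Δφ = 53.30449° − 53.30600° = -0.00151°; Δλ = -5.63176° − -5.64000° = +0.00824°.
1° of latitude = 3600 × 30.90 = 111240 m.
ΔN = Δφ × 111240 = -168.0 m; ΔE = Δλ × 111240 × cos(53.30600°) = +0.00824 × 111240 × 0.597541 = 547.7 m.

ΔE = 548 m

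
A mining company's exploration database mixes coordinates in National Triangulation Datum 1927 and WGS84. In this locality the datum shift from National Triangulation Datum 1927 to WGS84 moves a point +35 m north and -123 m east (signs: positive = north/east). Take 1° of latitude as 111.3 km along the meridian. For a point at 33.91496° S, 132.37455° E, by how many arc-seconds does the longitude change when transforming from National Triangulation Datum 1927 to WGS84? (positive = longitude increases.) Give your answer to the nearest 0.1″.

At latitude -33.91496°, cos φ = 0.829867.
1° of longitude at this latitude = 111.3 × cos φ = 92.36 km, so Δλ = -123.0 / 92364.2 = -0.0013317° = -4.794″.

Δλ = -4.8″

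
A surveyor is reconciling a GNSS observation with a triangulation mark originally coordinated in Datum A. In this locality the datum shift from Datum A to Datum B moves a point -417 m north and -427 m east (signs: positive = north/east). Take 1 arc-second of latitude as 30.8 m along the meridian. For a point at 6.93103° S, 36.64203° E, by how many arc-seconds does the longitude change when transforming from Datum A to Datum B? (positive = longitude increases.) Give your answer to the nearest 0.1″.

Δλ = -14.0″

At latitude -6.93103°, cos φ = 0.992692.
1″ of longitude at this latitude = 30.80 × cos φ = 30.5749 m, so Δλ = -427.0 / 30.5749 = -13.966″.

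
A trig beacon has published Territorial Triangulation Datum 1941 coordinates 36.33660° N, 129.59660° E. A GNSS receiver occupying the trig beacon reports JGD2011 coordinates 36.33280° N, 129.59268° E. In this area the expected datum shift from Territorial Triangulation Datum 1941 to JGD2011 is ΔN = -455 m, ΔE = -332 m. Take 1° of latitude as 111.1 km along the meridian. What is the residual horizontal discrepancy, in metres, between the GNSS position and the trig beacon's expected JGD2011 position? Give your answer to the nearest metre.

Observed coordinate differences: Δφ = -0.00380°, Δλ = -0.00392°.
Converting to metres (1° lat = 111100 m, cos φ = 0.805550): observed ΔN = -422.2 m, observed ΔE = -350.8 m.
Subtracting the expected shift leaves a residual of -422.2 − (-455) = 32.8 m north and -350.8 − (-332) = -18.8 m east.
Residual distance = √(32.8² + (-18.8)²) = 37.8 m.

38 m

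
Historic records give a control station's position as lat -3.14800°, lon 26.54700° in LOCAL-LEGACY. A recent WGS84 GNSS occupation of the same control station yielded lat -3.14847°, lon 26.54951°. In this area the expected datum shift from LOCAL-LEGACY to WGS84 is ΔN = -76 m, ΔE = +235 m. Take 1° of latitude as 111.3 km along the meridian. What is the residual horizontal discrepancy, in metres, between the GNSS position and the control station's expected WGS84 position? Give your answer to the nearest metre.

50 m

Observed coordinate differences: Δφ = -0.00047°, Δλ = +0.00251°.
Converting to metres (1° lat = 111300 m, cos φ = 0.998491): observed ΔN = -52.3 m, observed ΔE = 278.9 m.
Subtracting the expected shift leaves a residual of -52.3 − (-76) = 23.7 m north and 278.9 − (235) = 43.9 m east.
Residual distance = √(23.7² + 43.9²) = 49.9 m.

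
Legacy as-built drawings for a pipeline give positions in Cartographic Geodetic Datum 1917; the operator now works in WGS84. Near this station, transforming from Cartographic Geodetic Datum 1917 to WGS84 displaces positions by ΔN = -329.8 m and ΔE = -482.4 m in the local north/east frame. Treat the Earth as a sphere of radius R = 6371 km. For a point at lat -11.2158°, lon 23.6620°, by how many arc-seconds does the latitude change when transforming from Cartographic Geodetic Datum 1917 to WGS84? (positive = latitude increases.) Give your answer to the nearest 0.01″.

On a sphere of radius R, 1 rad of latitude = R, so Δφ = ΔN / R = -329.8 / 6371000 = -5.1766e-05 rad = -10.677″.

Δφ = -10.68″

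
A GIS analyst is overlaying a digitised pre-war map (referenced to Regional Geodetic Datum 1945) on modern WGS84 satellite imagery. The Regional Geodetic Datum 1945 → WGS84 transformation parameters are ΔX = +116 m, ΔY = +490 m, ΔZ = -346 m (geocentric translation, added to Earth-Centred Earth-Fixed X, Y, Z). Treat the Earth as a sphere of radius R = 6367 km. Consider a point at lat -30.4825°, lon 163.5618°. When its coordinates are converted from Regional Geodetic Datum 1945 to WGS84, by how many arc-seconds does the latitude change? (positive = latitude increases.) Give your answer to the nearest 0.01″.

Δφ = -9.21″

sin φ = -0.507275, cos φ = 0.861784, sin λ = 0.282981, cos λ = -0.959126.
North component: ΔN = −sin φ cos λ·ΔX − sin φ sin λ·ΔY + cos φ·ΔZ = −(-0.507275)(-0.959126)(116) − (-0.507275)(0.282981)(490) + (0.861784)(-346) = -284.28 m.
1° of latitude spans πR/180 = 111125 m, so Δφ = -284.28 / 111125 × 3600 = -9.209″.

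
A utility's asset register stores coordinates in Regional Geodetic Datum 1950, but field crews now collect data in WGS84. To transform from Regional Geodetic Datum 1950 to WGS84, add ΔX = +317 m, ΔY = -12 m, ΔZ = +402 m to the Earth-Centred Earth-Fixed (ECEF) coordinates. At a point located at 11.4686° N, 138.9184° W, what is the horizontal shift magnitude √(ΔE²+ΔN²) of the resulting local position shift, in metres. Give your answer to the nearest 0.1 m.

At φ = 11.4686°, λ = -138.9184°: sin φ = 0.198831, cos φ = 0.980034, sin λ = -0.657133, cos λ = -0.753774.
ΔE = −sin λ·ΔX + cos λ·ΔY = −(-0.657133)·(317) + (-0.753774)·(-12) = 217.36 m.
ΔN = −sin φ cos λ·ΔX − sin φ sin λ·ΔY + cos φ·ΔZ = −(0.198831)(-0.753774)(317) − (0.198831)(-0.657133)(-12) + (0.980034)(402) = 439.92 m.
Horizontal magnitude = √(ΔE² + ΔN²) = √(217.36² + 439.92²) = 490.68 m.

490.7 m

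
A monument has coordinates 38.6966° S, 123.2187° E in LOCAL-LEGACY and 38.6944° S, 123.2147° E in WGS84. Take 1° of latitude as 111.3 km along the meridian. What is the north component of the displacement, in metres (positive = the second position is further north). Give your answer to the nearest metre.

ΔN = 245 m

Δφ = -38.6944° − -38.6966° = +0.0022°; Δλ = 123.2147° − 123.2187° = -0.0040°.
ΔN = Δφ × 111300 = 244.9 m; ΔE = Δλ × 111300 × cos(-38.6966°) = -0.0040 × 111300 × 0.780468 = -347.5 m.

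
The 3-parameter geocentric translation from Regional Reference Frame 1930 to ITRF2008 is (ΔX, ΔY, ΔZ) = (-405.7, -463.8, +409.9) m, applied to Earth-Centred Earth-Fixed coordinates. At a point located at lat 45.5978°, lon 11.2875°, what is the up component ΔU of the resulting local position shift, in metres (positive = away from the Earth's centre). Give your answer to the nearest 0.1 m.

At φ = 45.5978°, λ = 11.2875°: sin φ = 0.714446, cos φ = 0.699691, sin λ = 0.195732, cos λ = 0.980657.
ΔU = cos φ cos λ·ΔX + cos φ sin λ·ΔY + sin φ·ΔZ = (0.699691)(0.980657)(-405.7) + (0.699691)(0.195732)(-463.8) + (0.714446)(409.9) = -49.04 m.

ΔU = -49.0 m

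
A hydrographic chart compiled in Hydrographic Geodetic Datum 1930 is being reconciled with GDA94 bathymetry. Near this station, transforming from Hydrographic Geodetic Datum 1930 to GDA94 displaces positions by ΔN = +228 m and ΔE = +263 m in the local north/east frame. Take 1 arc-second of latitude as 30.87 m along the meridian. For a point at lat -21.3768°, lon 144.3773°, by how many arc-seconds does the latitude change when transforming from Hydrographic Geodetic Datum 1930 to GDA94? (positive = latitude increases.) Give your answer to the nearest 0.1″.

1″ of latitude = 30.87 m, so Δφ = 228.0 / 30.87 = 7.386″.

Δφ = 7.4″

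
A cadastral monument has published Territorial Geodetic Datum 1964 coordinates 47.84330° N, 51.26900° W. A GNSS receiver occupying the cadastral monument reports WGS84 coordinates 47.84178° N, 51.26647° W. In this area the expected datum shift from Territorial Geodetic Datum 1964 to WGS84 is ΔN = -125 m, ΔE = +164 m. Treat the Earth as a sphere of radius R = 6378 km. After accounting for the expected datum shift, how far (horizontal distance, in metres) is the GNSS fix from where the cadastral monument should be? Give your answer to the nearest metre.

51 m

Observed coordinate differences: Δφ = -0.00152°, Δλ = +0.00253°.
Converting to metres (1° lat = 111317 m, cos φ = 0.671161): observed ΔN = -169.2 m, observed ΔE = 189.0 m.
Subtracting the expected shift leaves a residual of -169.2 − (-125) = -44.2 m north and 189.0 − (164) = 25.0 m east.
Residual distance = √((-44.2)² + 25.0²) = 50.8 m.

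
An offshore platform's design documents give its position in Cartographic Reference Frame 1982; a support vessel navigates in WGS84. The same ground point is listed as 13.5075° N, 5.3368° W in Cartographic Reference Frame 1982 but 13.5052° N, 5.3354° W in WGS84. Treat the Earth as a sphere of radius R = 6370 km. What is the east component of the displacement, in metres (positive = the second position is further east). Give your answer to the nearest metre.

ΔE = 151 m

Δφ = 13.5052° − 13.5075° = -0.0023°; Δλ = -5.3354° − -5.3368° = +0.0014°.
1° along a meridian = πR/180 = 111177 m.
ΔN = Δφ × 111177 = -255.7 m; ΔE = Δλ × 111177 × cos(13.5075°) = +0.0014 × 111177 × 0.972339 = 151.3 m.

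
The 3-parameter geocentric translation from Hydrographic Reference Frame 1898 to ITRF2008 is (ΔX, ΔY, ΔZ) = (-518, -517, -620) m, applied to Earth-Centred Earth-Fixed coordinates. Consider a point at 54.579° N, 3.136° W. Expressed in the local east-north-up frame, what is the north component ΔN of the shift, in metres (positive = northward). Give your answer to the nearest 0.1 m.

ΔN = 39.1 m

The local north axis is (−sin φ cos λ, −sin φ sin λ, cos φ), giving ΔN = 421.494 − 23.048 − 359.340 = 39.11 m.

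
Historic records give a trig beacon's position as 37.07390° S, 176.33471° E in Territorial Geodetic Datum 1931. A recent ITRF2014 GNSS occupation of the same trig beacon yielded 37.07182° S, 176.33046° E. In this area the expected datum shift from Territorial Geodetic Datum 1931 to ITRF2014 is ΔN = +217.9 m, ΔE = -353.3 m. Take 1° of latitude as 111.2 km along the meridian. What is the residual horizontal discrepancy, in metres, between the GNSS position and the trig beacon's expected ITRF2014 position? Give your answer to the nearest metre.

Observed coordinate differences: Δφ = +0.00208°, Δλ = -0.00425°.
Converting to metres (1° lat = 111200 m, cos φ = 0.797859): observed ΔN = 231.3 m, observed ΔE = -377.1 m.
Subtracting the expected shift leaves a residual of 231.3 − (217.9) = 13.4 m north and -377.1 − (-353.3) = -23.8 m east.
Residual distance = √(13.4² + (-23.8)²) = 27.3 m.

27 m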